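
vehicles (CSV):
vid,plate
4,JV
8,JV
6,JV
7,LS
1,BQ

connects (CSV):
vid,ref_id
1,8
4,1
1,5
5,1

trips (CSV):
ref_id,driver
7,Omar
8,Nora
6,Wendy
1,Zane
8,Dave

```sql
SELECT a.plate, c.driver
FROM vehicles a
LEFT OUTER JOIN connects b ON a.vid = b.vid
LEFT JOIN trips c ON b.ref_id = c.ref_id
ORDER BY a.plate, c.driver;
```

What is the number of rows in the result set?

7

Step 1 — a LEFT JOIN b on vid → 6 row(s).
Then LEFT JOIN `trips c` on ref_id: each of those 6 rows is kept; rows whose b.ref_id has no match in c get NULL for c's columns.
Result: 7 row(s).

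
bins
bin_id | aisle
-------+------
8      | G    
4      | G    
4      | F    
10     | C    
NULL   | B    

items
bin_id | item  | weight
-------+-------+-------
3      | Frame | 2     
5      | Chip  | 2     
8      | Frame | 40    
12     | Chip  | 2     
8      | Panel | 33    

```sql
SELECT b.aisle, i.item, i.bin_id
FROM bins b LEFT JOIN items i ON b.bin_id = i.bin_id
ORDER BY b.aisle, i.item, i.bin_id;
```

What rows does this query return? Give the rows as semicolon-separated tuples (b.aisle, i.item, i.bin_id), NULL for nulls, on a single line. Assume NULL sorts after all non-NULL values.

LEFT JOIN keeps every row from `bins`; unmatched rows get NULL for `items`'s columns.
Matching on b.bin_id = i.bin_id. A NULL in a compared column never satisfies the condition.
Matched pairs: 2; unmatched b rows kept: 4.

(B, NULL, NULL); (C, NULL, NULL); (F, NULL, NULL); (G, Frame, 8); (G, Panel, 8); (G, NULL, NULL)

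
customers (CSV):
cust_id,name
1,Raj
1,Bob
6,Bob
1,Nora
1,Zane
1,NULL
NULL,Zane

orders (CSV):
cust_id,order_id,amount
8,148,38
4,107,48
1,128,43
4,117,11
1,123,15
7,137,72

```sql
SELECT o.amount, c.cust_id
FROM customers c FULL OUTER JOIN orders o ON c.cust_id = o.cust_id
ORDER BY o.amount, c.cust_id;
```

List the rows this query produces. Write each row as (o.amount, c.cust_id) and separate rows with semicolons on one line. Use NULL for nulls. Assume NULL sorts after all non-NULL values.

FULL OUTER JOIN keeps every row from both sides; unmatched rows get NULL for the other side's columns.
Matching on c.cust_id = o.cust_id. A NULL in a compared column never satisfies the condition.
- cust_id=1: 2 matching o row(s), so 2 row(s) emitted.
- cust_id=1: 2 matching o row(s), so 2 row(s) emitted.
- cust_id=6: no o row matches, row kept with o columns NULL.
- cust_id=1: 2 matching o row(s), so 2 row(s) emitted.
- cust_id=1: 2 matching o row(s), so 2 row(s) emitted.
- cust_id=1: 2 matching o row(s), so 2 row(s) emitted.
- cust_id=NULL: no o row matches, row kept with o columns NULL.
- plus 4 unmatched o row(s), each kept with NULL c columns.

(11, NULL); (15, 1); (15, 1); (15, 1); (15, 1); (15, 1); (38, NULL); (43, 1); (43, 1); (43, 1); (43, 1); (43, 1); (48, NULL); (72, NULL); (NULL, 6); (NULL, NULL)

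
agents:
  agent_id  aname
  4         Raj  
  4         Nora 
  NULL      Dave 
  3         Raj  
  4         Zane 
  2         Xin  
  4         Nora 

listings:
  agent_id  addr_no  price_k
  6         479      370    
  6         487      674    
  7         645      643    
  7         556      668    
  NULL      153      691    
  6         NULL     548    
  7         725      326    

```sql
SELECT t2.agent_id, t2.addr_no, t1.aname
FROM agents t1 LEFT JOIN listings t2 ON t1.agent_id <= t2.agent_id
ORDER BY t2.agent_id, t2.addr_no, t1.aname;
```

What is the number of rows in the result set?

37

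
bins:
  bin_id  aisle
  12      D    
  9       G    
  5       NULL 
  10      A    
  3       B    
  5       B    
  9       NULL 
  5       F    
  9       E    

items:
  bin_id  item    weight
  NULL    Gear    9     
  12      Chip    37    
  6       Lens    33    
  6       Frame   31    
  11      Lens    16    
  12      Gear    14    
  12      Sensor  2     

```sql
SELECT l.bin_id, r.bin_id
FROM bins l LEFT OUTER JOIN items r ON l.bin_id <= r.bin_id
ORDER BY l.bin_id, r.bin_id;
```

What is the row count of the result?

43

LEFT JOIN keeps every row from `bins`; unmatched rows get NULL for `items`'s columns.
Matching on l.bin_id <= r.bin_id. A NULL in a compared column never satisfies the condition.
Matched pairs: 43; unmatched l rows kept: 0.
Total: 43 rows.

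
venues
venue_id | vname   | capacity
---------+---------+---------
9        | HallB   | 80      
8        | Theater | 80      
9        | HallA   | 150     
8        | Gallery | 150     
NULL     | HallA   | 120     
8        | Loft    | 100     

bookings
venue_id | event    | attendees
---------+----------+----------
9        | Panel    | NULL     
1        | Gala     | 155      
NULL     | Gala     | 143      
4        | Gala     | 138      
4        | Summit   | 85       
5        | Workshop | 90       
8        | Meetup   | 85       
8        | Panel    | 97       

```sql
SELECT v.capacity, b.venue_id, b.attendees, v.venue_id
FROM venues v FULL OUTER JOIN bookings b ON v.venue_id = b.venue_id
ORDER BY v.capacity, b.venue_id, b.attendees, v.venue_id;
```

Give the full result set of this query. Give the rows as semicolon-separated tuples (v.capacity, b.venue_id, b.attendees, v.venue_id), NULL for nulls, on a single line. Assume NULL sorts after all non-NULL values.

FULL OUTER JOIN keeps every row from both sides; unmatched rows get NULL for the other side's columns.
Matching on v.venue_id = b.venue_id. A NULL in a compared column never satisfies the condition.
Matched pairs: 8; unmatched v rows kept: 1; unmatched b rows kept: 5.

(80, 8, 85, 8); (80, 8, 97, 8); (80, 9, NULL, 9); (100, 8, 85, 8); (100, 8, 97, 8); (120, NULL, NULL, NULL); (150, 8, 85, 8); (150, 8, 97, 8); (150, 9, NULL, 9); (NULL, 1, 155, NULL); (NULL, 4, 85, NULL); (NULL, 4, 138, NULL); (NULL, 5, 90, NULL); (NULL, NULL, 143, NULL)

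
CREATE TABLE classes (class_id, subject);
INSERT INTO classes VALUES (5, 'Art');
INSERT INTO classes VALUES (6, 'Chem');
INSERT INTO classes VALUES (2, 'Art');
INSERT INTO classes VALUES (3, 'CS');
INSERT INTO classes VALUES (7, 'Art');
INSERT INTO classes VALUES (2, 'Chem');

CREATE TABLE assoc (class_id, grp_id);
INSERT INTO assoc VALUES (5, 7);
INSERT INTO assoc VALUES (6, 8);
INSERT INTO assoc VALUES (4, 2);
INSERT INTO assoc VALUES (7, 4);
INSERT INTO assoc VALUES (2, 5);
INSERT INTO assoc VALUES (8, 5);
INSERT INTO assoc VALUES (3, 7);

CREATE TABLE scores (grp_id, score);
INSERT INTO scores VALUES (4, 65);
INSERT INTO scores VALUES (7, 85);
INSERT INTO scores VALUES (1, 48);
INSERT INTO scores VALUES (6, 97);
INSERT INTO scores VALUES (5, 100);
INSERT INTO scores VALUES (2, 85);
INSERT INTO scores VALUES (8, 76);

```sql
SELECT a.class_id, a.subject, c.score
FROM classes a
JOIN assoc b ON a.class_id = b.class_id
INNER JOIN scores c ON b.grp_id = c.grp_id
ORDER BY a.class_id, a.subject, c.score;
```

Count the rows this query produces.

6

Evaluate left to right. First `classes a INNER JOIN assoc b` on class_id: 6 row(s).
Then INNER JOIN `scores c` on grp_id: keep only rows whose b.grp_id appears in c.
Result: 6 row(s).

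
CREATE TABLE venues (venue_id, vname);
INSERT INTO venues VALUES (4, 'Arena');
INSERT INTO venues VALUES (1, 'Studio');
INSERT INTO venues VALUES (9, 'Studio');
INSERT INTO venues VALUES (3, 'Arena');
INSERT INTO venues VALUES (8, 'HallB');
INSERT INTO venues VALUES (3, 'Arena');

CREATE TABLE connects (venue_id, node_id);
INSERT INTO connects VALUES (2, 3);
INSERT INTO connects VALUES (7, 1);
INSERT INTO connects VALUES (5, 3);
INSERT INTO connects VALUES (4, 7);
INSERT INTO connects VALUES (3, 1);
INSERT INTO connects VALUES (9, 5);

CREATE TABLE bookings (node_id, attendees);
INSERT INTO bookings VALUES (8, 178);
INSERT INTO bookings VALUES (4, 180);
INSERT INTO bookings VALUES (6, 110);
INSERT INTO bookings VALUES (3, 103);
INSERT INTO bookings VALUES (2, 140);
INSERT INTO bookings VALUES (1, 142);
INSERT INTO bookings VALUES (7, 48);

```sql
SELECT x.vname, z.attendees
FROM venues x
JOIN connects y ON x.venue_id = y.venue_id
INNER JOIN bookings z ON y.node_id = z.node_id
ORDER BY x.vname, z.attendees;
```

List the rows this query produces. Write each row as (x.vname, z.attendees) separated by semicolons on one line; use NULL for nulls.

(Arena, 48); (Arena, 142); (Arena, 142)

Evaluate left to right. First `venues x INNER JOIN connects y` on venue_id: 4 row(s).
Then INNER JOIN `bookings z` on node_id: keep only rows whose y.node_id appears in z.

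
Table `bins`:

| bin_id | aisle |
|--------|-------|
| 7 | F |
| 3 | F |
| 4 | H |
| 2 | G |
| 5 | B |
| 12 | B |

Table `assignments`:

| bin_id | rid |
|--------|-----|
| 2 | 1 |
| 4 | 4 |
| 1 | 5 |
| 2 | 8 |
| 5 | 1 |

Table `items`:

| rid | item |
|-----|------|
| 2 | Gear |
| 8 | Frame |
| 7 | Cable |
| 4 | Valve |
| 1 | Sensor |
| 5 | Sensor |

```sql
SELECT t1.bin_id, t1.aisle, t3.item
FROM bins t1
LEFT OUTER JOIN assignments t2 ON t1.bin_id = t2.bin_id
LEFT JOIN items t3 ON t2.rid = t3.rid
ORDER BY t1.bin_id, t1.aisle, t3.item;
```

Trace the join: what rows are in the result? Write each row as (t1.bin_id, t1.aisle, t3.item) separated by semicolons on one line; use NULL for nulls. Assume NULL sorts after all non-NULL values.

Step 1 — t1 LEFT JOIN t2 on bin_id → 7 row(s).
Then LEFT JOIN `items t3` on rid: each of those 7 rows is kept; rows whose t2.rid has no match in t3 get NULL for t3's columns.

(2, G, Frame); (2, G, Sensor); (3, F, NULL); (4, H, Valve); (5, B, Sensor); (7, F, NULL); (12, B, NULL)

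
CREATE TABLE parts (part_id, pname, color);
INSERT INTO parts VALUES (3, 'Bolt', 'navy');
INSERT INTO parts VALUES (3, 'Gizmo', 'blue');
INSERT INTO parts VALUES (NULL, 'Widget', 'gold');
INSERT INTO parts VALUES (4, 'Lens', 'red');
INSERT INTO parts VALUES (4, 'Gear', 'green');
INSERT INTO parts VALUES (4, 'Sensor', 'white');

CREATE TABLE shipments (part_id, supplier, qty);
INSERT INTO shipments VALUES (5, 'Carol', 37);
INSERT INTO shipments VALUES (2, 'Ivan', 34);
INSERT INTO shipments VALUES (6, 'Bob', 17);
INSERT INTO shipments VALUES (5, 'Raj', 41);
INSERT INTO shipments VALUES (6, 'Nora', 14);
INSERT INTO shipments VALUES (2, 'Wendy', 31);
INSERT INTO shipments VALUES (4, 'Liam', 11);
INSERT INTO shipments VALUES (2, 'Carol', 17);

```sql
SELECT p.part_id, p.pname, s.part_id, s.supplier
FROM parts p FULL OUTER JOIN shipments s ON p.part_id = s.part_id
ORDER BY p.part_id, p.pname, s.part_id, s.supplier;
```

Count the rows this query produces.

13

FULL OUTER JOIN keeps every row from both sides; unmatched rows get NULL for the other side's columns.
Matching on p.part_id = s.part_id. A NULL in a compared column never satisfies the condition.
- p (part_id=3) has no partner → padded with NULL.
- p (part_id=3) has no partner → padded with NULL.
- p (part_id=NULL) has no partner → padded with NULL.
- p (part_id=4) pairs with 1 row(s) of s.
- p (part_id=4) pairs with 1 row(s) of s.
- p (part_id=4) pairs with 1 row(s) of s.
- 7 row(s) from s found no p partner → padded with NULL.
Total: 3 matched + 10 padded = 13 rows.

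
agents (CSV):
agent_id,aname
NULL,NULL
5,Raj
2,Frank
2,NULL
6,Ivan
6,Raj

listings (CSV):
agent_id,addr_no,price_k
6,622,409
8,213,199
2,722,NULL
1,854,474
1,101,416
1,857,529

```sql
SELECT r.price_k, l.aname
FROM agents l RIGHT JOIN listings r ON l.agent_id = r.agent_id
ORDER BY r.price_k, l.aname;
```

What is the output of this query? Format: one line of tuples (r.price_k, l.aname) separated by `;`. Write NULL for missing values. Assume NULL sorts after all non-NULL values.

(199, NULL); (409, Ivan); (409, Raj); (416, NULL); (474, NULL); (529, NULL); (NULL, Frank); (NULL, NULL)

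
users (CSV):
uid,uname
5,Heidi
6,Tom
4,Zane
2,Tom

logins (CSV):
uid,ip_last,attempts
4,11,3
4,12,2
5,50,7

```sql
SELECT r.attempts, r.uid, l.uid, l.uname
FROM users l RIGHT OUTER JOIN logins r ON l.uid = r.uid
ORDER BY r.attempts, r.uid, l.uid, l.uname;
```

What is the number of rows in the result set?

3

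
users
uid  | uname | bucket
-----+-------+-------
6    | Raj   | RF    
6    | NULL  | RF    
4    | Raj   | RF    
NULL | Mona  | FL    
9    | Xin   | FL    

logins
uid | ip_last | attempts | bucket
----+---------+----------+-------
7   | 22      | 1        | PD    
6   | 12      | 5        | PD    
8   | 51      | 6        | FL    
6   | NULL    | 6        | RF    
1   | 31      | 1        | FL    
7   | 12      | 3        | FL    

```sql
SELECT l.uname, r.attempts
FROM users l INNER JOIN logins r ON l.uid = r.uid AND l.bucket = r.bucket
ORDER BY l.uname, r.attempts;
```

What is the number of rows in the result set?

INNER JOIN keeps only pairs where the ON condition holds.
Matching on l.uid = r.uid AND l.bucket = r.bucket. A NULL in a compared column never satisfies the condition.
- l row (uid=6, bucket=RF): matches 1 r row(s) → 1 output row(s).
- l row (uid=6, bucket=RF): matches 1 r row(s) → 1 output row(s).
- l row (uid=4, bucket=RF): no match → dropped.
- l row (uid=NULL, bucket=FL): no match → dropped.
- l row (uid=9, bucket=FL): no match → dropped.
Total: 2 rows.

2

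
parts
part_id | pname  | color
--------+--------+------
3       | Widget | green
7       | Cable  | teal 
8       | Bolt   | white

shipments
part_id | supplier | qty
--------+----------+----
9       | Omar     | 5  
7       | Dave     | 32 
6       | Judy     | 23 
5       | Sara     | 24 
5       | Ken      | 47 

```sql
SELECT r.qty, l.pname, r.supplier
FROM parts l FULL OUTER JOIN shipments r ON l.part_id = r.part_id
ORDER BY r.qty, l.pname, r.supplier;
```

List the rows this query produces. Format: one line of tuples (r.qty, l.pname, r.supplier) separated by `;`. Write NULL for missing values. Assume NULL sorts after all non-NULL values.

FULL OUTER JOIN keeps every row from both sides; unmatched rows get NULL for the other side's columns.
Matching on l.part_id = r.part_id.
- part_id=3: no r row matches, row kept with r columns NULL.
- part_id=7: 1 matching r row(s), so 1 row(s) emitted.
- part_id=8: no r row matches, row kept with r columns NULL.
- 4 r row(s) had no l match → kept, l columns NULL.
After projecting and ordering:
r.qty | l.pname | r.supplier
5 | NULL | Omar
23 | NULL | Judy
24 | NULL | Sara
32 | Cable | Dave
47 | NULL | Ken
NULL | Bolt | NULL
NULL | Widget | NULL

(5, NULL, Omar); (23, NULL, Judy); (24, NULL, Sara); (32, Cable, Dave); (47, NULL, Ken); (NULL, Bolt, NULL); (NULL, Widget, NULL)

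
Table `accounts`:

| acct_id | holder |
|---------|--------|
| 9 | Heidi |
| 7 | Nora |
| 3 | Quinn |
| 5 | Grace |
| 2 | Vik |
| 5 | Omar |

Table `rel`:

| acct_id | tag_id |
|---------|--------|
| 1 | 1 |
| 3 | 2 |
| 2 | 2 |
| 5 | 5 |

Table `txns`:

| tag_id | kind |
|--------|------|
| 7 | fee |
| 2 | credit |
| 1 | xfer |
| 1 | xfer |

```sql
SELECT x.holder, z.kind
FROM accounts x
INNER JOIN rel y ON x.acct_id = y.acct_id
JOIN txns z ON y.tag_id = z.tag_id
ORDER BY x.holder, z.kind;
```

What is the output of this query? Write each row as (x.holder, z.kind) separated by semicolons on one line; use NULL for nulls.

(Quinn, credit); (Vik, credit)

Step 1 — x INNER JOIN y on acct_id → 4 row(s).
Then INNER JOIN `txns z` on tag_id: keep only rows whose y.tag_id appears in z.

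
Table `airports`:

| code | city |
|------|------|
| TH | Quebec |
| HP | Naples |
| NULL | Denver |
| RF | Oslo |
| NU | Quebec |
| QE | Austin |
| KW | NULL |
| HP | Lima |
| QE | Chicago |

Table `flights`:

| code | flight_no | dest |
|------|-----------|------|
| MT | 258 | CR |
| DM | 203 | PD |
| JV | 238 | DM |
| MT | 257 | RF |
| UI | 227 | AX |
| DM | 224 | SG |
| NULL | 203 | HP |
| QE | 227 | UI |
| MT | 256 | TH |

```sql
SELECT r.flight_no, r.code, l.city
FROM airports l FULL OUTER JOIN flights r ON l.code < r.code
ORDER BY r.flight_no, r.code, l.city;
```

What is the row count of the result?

FULL OUTER JOIN keeps every row from both sides; unmatched rows get NULL for the other side's columns.
Matching on l.code < r.code. A NULL in a compared column never satisfies the condition.
- l row (code=TH): matches 1 r row(s) → 1 output row(s).
- l row (code=HP): matches 6 r row(s) → 6 output row(s).
- l row (code=NULL): no match → kept, r columns NULL.
- l row (code=RF): matches 1 r row(s) → 1 output row(s).
- l row (code=NU): matches 2 r row(s) → 2 output row(s).
- l row (code=QE): matches 1 r row(s) → 1 output row(s).
- l row (code=KW): matches 5 r row(s) → 5 output row(s).
- l row (code=HP): matches 6 r row(s) → 6 output row(s).
- l row (code=QE): matches 1 r row(s) → 1 output row(s).
- 3 row(s) from r found no l partner → padded with NULL.
Total: 23 matched + 4 padded = 27 rows.

27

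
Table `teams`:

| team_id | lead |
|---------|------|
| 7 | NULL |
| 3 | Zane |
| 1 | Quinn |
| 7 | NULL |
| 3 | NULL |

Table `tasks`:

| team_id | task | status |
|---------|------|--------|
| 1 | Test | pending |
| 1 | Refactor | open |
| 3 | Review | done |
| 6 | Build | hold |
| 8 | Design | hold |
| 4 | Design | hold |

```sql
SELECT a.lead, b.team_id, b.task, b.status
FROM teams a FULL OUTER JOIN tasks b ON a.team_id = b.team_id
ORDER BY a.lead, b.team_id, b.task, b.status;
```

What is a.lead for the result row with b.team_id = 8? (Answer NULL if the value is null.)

FULL OUTER JOIN keeps every row from both sides; unmatched rows get NULL for the other side's columns.
Matching on a.team_id = b.team_id.
- team_id=7: no b row matches, row kept with b columns NULL.
- team_id=3: 1 matching b row(s), so 1 row(s) emitted.
- team_id=1: 2 matching b row(s), so 2 row(s) emitted.
- team_id=7: no b row matches, row kept with b columns NULL.
- team_id=3: 1 matching b row(s), so 1 row(s) emitted.
- plus 3 unmatched b row(s), each kept with NULL a columns.

NULL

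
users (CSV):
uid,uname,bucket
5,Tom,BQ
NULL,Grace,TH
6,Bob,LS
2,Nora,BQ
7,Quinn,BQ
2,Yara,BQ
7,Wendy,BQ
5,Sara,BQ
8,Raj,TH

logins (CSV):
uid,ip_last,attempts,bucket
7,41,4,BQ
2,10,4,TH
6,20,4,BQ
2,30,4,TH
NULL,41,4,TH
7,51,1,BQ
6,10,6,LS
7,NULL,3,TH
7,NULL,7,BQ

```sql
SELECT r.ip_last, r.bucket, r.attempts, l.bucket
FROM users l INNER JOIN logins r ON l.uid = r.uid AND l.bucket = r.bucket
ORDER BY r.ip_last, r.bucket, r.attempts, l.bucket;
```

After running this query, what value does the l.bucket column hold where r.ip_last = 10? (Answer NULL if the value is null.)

LS

INNER JOIN keeps only pairs where the ON condition holds.
Matching on l.uid = r.uid AND l.bucket = r.bucket. A NULL in a compared column never satisfies the condition.
Matched pairs: 7.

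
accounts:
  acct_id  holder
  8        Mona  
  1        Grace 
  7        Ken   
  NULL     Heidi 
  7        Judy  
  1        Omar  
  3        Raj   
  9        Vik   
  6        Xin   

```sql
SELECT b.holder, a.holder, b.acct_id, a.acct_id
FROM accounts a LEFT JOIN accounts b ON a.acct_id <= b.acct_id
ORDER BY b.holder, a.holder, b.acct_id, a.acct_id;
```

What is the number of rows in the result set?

39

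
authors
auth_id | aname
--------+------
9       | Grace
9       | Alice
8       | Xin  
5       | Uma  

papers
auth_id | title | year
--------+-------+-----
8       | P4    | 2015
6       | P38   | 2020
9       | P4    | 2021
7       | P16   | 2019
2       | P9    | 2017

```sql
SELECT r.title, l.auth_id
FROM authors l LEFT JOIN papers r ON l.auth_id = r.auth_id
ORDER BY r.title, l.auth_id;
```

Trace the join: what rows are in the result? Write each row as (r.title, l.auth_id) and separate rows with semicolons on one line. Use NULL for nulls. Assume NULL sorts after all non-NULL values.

(P4, 8); (P4, 9); (P4, 9); (NULL, 5)

LEFT JOIN keeps every row from `authors`; unmatched rows get NULL for `papers`'s columns.
Matching on l.auth_id = r.auth_id.
- l row (auth_id=9): matches 1 r row(s) → 1 output row(s).
- l row (auth_id=9): matches 1 r row(s) → 1 output row(s).
- l row (auth_id=8): matches 1 r row(s) → 1 output row(s).
- l row (auth_id=5): no match → kept, r columns NULL.
After projecting and ordering:
r.title | l.auth_id
P4 | 8
P4 | 9
P4 | 9
NULL | 5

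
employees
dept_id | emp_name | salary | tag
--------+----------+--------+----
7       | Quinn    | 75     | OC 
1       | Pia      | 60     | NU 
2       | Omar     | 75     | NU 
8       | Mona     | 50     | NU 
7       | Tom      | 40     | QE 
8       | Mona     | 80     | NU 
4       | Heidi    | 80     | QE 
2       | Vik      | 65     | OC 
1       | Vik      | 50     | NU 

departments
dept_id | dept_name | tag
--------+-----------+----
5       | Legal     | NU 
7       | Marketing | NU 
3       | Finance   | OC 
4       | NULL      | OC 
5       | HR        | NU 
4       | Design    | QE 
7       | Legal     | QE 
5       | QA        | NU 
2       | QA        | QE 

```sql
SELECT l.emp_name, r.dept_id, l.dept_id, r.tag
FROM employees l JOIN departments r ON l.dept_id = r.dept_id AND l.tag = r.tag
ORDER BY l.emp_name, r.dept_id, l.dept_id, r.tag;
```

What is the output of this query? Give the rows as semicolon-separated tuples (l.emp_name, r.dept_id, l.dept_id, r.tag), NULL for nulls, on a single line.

(Heidi, 4, 4, QE); (Tom, 7, 7, QE)

INNER JOIN keeps only pairs where the ON condition holds.
Matching on l.dept_id = r.dept_id AND l.tag = r.tag.
Matched pairs: 2.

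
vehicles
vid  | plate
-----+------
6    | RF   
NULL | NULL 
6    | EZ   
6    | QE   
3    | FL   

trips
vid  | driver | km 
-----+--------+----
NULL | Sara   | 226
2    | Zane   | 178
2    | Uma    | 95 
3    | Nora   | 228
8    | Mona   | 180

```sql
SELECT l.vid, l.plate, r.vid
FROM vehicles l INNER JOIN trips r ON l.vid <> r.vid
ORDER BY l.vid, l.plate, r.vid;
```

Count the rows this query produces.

15

INNER JOIN keeps only pairs where the ON condition holds.
Matching on l.vid <> r.vid. A NULL in a compared column never satisfies the condition.
- l[0] vid=6 → 4 match(es) in r → 4 row(s).
- l[1] vid=NULL → no match; dropped.
- l[2] vid=6 → 4 match(es) in r → 4 row(s).
- l[3] vid=6 → 4 match(es) in r → 4 row(s).
- l[4] vid=3 → 3 match(es) in r → 3 row(s).
Total: 15 rows.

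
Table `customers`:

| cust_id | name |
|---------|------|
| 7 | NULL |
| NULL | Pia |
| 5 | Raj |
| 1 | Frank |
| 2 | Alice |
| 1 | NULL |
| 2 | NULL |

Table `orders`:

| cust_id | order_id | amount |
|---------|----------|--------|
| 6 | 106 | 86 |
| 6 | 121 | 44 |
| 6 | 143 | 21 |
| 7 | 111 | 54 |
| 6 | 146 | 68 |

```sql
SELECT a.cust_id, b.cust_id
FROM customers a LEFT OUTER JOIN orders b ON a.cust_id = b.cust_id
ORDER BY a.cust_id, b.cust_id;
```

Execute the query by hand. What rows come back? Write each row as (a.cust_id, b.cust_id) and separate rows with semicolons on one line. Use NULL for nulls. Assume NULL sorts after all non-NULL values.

LEFT JOIN keeps every row from `customers`; unmatched rows get NULL for `orders`'s columns.
Matching on a.cust_id = b.cust_id. A NULL in a compared column never satisfies the condition.
- a[0] cust_id=7 → 1 match(es) in b → 1 row(s).
- a[1] cust_id=NULL → no match; kept with NULLs on the b side.
- a[2] cust_id=5 → no match; kept with NULLs on the b side.
- a[3] cust_id=1 → no match; kept with NULLs on the b side.
- a[4] cust_id=2 → no match; kept with NULLs on the b side.
- a[5] cust_id=1 → no match; kept with NULLs on the b side.
- a[6] cust_id=2 → no match; kept with NULLs on the b side.
After projecting and ordering:
a.cust_id | b.cust_id
1 | NULL
1 | NULL
2 | NULL
2 | NULL
5 | NULL
7 | 7
NULL | NULL

(1, NULL); (1, NULL); (2, NULL); (2, NULL); (5, NULL); (7, 7); (NULL, NULL)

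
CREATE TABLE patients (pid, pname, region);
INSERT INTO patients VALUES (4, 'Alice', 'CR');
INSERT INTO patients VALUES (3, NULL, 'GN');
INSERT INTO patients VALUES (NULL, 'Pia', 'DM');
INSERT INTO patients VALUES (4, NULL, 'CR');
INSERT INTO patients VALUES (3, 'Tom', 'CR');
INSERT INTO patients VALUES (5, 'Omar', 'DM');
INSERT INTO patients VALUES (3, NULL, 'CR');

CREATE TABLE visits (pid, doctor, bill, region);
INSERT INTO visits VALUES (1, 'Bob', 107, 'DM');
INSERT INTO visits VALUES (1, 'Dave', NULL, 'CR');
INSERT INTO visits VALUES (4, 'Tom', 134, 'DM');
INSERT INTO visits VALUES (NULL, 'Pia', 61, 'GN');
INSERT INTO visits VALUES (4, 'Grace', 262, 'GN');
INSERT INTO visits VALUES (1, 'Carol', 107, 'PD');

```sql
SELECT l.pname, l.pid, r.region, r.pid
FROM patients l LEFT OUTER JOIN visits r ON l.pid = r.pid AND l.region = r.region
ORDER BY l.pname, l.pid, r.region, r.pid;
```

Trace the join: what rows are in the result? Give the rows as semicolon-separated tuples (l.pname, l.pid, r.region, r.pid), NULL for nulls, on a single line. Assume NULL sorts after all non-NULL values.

LEFT JOIN keeps every row from `patients`; unmatched rows get NULL for `visits`'s columns.
Matching on l.pid = r.pid AND l.region = r.region. A NULL in a compared column never satisfies the condition.
Matched pairs: 0; unmatched l rows kept: 7.

(Alice, 4, NULL, NULL); (Omar, 5, NULL, NULL); (Pia, NULL, NULL, NULL); (Tom, 3, NULL, NULL); (NULL, 3, NULL, NULL); (NULL, 3, NULL, NULL); (NULL, 4, NULL, NULL)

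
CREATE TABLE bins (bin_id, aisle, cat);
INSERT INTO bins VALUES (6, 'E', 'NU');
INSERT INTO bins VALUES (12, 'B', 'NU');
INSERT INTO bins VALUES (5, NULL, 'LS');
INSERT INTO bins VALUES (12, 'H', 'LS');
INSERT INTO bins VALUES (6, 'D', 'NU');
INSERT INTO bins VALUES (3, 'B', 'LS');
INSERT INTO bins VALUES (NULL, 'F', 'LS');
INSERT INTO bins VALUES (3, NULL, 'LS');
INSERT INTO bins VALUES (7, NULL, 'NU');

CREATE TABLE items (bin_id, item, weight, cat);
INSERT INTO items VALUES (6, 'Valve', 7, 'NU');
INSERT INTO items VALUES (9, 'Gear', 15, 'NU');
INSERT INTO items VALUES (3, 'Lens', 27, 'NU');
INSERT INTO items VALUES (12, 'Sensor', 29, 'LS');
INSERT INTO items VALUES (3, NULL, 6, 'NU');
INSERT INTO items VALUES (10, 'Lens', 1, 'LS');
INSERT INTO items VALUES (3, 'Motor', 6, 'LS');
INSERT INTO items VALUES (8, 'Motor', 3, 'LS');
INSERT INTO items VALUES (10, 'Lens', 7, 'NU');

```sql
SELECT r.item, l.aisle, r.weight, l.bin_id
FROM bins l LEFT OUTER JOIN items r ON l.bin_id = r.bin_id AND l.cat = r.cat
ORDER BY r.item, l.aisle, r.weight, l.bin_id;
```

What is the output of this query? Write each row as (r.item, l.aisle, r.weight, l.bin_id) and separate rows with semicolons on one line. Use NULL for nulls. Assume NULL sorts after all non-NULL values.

(Motor, B, 6, 3); (Motor, NULL, 6, 3); (Sensor, H, 29, 12); (Valve, D, 7, 6); (Valve, E, 7, 6); (NULL, B, NULL, 12); (NULL, F, NULL, NULL); (NULL, NULL, NULL, 5); (NULL, NULL, NULL, 7)

LEFT JOIN keeps every row from `bins`; unmatched rows get NULL for `items`'s columns.
Matching on l.bin_id = r.bin_id AND l.cat = r.cat. A NULL in a compared column never satisfies the condition.
- bin_id=6, cat=NU: 1 matching r row(s), so 1 row(s) emitted.
- bin_id=12, cat=NU: no r row matches, row kept with r columns NULL.
- bin_id=5, cat=LS: no r row matches, row kept with r columns NULL.
- bin_id=12, cat=LS: 1 matching r row(s), so 1 row(s) emitted.
- bin_id=6, cat=NU: 1 matching r row(s), so 1 row(s) emitted.
- bin_id=3, cat=LS: 1 matching r row(s), so 1 row(s) emitted.
- bin_id=NULL, cat=LS: no r row matches, row kept with r columns NULL.
- bin_id=3, cat=LS: 1 matching r row(s), so 1 row(s) emitted.
- bin_id=7, cat=NU: no r row matches, row kept with r columns NULL.
After projecting and ordering:
r.item | l.aisle | r.weight | l.bin_id
Motor | B | 6 | 3
Motor | NULL | 6 | 3
Sensor | H | 29 | 12
Valve | D | 7 | 6
Valve | E | 7 | 6
NULL | B | NULL | 12
NULL | F | NULL | NULL
NULL | NULL | NULL | 5
NULL | NULL | NULL | 7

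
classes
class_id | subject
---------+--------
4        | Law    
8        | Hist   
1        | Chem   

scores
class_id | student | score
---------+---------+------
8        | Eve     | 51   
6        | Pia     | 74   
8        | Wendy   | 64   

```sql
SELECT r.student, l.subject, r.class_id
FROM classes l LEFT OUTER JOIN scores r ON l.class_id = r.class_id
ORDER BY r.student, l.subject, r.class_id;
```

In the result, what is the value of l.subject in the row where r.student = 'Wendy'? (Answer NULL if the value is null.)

Hist

LEFT JOIN keeps every row from `classes`; unmatched rows get NULL for `scores`'s columns.
Matching on l.class_id = r.class_id.
- class_id=4: no r row matches, row kept with r columns NULL.
- class_id=8: 2 matching r row(s), so 2 row(s) emitted.
- class_id=1: no r row matches, row kept with r columns NULL.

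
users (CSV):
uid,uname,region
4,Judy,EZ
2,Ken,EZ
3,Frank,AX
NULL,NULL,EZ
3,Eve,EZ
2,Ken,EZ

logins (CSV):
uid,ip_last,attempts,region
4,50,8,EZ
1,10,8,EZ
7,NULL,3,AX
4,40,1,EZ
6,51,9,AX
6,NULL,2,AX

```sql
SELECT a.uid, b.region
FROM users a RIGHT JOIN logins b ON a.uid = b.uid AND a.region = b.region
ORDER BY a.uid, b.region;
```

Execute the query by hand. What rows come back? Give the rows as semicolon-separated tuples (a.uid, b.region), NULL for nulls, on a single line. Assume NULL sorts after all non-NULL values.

RIGHT JOIN keeps every row from `logins`; unmatched rows get NULL for `users`'s columns.
Matching on a.uid = b.uid AND a.region = b.region. A NULL in a compared column never satisfies the condition.
Matched pairs: 2; unmatched b rows kept: 4.

(4, EZ); (4, EZ); (NULL, AX); (NULL, AX); (NULL, AX); (NULL, EZ)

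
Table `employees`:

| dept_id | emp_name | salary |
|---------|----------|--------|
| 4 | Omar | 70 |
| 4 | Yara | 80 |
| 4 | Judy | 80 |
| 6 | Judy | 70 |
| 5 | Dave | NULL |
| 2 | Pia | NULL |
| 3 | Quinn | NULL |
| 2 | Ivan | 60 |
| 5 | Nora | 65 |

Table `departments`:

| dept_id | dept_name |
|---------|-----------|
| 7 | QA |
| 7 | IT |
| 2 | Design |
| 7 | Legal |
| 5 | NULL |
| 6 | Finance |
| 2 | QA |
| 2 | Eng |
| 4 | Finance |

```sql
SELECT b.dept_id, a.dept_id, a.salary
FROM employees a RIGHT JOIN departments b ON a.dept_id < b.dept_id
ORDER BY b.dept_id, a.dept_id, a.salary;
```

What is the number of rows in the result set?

47

RIGHT JOIN keeps every row from `departments`; unmatched rows get NULL for `employees`'s columns.
Matching on a.dept_id < b.dept_id.
- a row (dept_id=4): matches 5 b row(s) → 5 output row(s).
- a row (dept_id=4): matches 5 b row(s) → 5 output row(s).
- a row (dept_id=4): matches 5 b row(s) → 5 output row(s).
- a row (dept_id=6): matches 3 b row(s) → 3 output row(s).
- a row (dept_id=5): matches 4 b row(s) → 4 output row(s).
- a row (dept_id=2): matches 6 b row(s) → 6 output row(s).
- a row (dept_id=3): matches 6 b row(s) → 6 output row(s).
- a row (dept_id=2): matches 6 b row(s) → 6 output row(s).
- a row (dept_id=5): matches 4 b row(s) → 4 output row(s).
- 3 row(s) from b found no a partner → padded with NULL.
Total: 44 matched + 3 padded = 47 rows.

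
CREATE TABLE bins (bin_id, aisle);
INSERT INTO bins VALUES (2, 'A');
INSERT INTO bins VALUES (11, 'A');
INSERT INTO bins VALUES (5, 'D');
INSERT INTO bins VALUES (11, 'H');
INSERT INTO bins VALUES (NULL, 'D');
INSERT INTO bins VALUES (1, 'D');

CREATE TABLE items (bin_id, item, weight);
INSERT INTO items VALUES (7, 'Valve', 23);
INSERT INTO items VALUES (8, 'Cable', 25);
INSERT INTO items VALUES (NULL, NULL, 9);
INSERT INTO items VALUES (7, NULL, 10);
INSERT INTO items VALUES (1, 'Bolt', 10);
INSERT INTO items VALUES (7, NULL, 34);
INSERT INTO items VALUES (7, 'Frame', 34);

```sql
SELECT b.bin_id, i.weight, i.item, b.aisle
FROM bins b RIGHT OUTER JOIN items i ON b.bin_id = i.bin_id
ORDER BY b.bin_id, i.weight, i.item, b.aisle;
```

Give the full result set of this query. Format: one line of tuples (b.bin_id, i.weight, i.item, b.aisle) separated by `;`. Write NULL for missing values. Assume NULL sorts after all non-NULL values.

(1, 10, Bolt, D); (NULL, 9, NULL, NULL); (NULL, 10, NULL, NULL); (NULL, 23, Valve, NULL); (NULL, 25, Cable, NULL); (NULL, 34, Frame, NULL); (NULL, 34, NULL, NULL)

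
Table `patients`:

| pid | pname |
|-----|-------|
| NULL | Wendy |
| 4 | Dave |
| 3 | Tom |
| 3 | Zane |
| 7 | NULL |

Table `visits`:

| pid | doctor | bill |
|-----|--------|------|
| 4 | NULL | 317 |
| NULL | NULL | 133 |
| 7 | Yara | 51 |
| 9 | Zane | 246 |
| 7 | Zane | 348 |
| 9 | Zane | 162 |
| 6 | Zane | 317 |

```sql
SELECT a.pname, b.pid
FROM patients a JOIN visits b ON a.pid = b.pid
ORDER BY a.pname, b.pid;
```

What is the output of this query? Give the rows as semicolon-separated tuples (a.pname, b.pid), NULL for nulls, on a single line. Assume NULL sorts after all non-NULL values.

(Dave, 4); (NULL, 7); (NULL, 7)

INNER JOIN keeps only pairs where the ON condition holds.
Matching on a.pid = b.pid. A NULL in a compared column never satisfies the condition.
- a (pid=NULL) has no partner → excluded.
- a (pid=4) pairs with 1 row(s) of b.
- a (pid=3) has no partner → excluded.
- a (pid=3) has no partner → excluded.
- a (pid=7) pairs with 2 row(s) of b.
After projecting and ordering:
a.pname | b.pid
Dave | 4
NULL | 7
NULL | 7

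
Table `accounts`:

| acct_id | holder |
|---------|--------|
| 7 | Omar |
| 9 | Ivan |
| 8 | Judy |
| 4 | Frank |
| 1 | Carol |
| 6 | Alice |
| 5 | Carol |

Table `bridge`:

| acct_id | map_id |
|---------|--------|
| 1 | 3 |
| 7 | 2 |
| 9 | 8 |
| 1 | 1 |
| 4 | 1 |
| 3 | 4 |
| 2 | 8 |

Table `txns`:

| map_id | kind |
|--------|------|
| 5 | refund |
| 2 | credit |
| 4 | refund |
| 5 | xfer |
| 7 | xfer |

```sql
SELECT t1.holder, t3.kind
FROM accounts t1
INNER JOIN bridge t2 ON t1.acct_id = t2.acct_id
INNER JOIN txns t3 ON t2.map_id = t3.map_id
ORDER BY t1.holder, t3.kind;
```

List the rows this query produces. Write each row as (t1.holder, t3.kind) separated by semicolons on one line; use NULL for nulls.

(Omar, credit)

Joins associate left-to-right: accounts INNER JOIN bridge on acct_id gives 5 intermediate row(s).
Then INNER JOIN `txns t3` on map_id: keep only rows whose t2.map_id appears in t3.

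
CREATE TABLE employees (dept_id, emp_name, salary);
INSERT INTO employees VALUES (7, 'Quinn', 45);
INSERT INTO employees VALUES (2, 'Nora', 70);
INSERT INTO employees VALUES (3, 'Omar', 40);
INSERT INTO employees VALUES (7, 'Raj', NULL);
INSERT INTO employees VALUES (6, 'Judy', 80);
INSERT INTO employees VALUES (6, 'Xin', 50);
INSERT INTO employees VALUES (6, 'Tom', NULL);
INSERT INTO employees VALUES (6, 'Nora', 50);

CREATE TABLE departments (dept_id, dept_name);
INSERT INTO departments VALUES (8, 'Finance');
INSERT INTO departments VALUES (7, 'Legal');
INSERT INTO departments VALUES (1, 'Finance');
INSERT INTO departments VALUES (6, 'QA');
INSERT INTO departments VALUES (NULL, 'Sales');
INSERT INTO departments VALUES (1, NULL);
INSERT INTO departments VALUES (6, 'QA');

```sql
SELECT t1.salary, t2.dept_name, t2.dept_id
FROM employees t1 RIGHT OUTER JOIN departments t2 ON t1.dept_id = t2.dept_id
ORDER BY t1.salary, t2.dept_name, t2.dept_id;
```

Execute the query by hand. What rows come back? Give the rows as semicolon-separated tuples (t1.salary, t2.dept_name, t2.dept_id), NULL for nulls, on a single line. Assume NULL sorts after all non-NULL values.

(45, Legal, 7); (50, QA, 6); (50, QA, 6); (50, QA, 6); (50, QA, 6); (80, QA, 6); (80, QA, 6); (NULL, Finance, 1); (NULL, Finance, 8); (NULL, Legal, 7); (NULL, QA, 6); (NULL, QA, 6); (NULL, Sales, NULL); (NULL, NULL, 1)

RIGHT JOIN keeps every row from `departments`; unmatched rows get NULL for `employees`'s columns.
Matching on t1.dept_id = t2.dept_id. A NULL in a compared column never satisfies the condition.
- t1 row (dept_id=7): matches 1 t2 row(s) → 1 output row(s).
- t1 row (dept_id=2): no match.
- t1 row (dept_id=3): no match.
- t1 row (dept_id=7): matches 1 t2 row(s) → 1 output row(s).
- t1 row (dept_id=6): matches 2 t2 row(s) → 2 output row(s).
- t1 row (dept_id=6): matches 2 t2 row(s) → 2 output row(s).
- t1 row (dept_id=6): matches 2 t2 row(s) → 2 output row(s).
- t1 row (dept_id=6): matches 2 t2 row(s) → 2 output row(s).
- plus 4 unmatched t2 row(s), each kept with NULL t1 columns.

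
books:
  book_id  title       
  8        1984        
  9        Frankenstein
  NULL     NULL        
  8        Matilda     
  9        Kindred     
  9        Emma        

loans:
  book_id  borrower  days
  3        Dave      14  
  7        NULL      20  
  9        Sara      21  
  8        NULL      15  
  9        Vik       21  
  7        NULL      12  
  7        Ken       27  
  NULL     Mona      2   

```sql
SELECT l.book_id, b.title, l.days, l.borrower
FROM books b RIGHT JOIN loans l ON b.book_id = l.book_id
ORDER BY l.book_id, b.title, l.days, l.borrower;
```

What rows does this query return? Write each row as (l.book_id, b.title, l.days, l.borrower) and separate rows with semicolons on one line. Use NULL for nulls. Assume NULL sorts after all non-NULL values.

(3, NULL, 14, Dave); (7, NULL, 12, NULL); (7, NULL, 20, NULL); (7, NULL, 27, Ken); (8, 1984, 15, NULL); (8, Matilda, 15, NULL); (9, Emma, 21, Sara); (9, Emma, 21, Vik); (9, Frankenstein, 21, Sara); (9, Frankenstein, 21, Vik); (9, Kindred, 21, Sara); (9, Kindred, 21, Vik); (NULL, NULL, 2, Mona)

RIGHT JOIN keeps every row from `loans`; unmatched rows get NULL for `books`'s columns.
Matching on b.book_id = l.book_id. A NULL in a compared column never satisfies the condition.
- b row (book_id=8): matches 1 l row(s) → 1 output row(s).
- b row (book_id=9): matches 2 l row(s) → 2 output row(s).
- b row (book_id=NULL): no match.
- b row (book_id=8): matches 1 l row(s) → 1 output row(s).
- b row (book_id=9): matches 2 l row(s) → 2 output row(s).
- b row (book_id=9): matches 2 l row(s) → 2 output row(s).
- plus 5 unmatched l row(s), each kept with NULL b columns.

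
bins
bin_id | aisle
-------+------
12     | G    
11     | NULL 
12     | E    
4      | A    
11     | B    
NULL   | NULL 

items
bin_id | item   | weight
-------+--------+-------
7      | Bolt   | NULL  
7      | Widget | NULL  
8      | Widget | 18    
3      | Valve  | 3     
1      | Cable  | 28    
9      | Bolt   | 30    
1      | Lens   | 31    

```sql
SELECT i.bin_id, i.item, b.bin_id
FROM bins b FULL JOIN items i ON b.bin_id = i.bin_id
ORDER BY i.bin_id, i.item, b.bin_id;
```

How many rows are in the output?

FULL OUTER JOIN keeps every row from both sides; unmatched rows get NULL for the other side's columns.
Matching on b.bin_id = i.bin_id. A NULL in a compared column never satisfies the condition.
Matched pairs: 0; unmatched b rows kept: 6; unmatched i rows kept: 7.
Total: 0 matched + 13 padded = 13 rows.

13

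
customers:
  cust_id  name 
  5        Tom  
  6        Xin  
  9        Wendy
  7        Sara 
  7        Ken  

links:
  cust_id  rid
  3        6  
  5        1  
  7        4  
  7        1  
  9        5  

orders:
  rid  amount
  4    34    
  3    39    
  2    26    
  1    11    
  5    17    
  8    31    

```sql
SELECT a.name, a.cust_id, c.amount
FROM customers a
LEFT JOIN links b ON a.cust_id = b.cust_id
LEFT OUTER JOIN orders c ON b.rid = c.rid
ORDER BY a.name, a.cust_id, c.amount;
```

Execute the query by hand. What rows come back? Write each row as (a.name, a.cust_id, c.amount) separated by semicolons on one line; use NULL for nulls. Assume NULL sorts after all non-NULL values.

(Ken, 7, 11); (Ken, 7, 34); (Sara, 7, 11); (Sara, 7, 34); (Tom, 5, 11); (Wendy, 9, 17); (Xin, 6, NULL)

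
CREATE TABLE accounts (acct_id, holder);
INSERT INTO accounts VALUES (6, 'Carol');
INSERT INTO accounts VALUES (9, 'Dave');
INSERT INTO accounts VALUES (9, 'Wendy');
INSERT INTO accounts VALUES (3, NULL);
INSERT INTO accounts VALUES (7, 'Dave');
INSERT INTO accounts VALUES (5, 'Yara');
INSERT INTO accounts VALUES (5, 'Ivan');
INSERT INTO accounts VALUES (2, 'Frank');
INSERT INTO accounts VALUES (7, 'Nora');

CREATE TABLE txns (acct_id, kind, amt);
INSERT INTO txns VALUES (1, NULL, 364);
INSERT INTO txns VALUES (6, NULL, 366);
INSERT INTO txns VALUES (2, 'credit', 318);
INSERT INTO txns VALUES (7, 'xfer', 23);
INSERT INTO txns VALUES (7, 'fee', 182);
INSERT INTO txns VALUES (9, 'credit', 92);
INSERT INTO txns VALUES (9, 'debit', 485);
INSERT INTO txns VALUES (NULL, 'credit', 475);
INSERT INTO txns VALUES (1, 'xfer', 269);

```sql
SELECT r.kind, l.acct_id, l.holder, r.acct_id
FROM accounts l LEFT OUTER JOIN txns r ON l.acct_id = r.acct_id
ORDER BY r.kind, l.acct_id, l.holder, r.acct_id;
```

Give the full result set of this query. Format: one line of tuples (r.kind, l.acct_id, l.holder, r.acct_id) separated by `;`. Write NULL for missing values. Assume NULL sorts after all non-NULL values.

(credit, 2, Frank, 2); (credit, 9, Dave, 9); (credit, 9, Wendy, 9); (debit, 9, Dave, 9); (debit, 9, Wendy, 9); (fee, 7, Dave, 7); (fee, 7, Nora, 7); (xfer, 7, Dave, 7); (xfer, 7, Nora, 7); (NULL, 3, NULL, NULL); (NULL, 5, Ivan, NULL); (NULL, 5, Yara, NULL); (NULL, 6, Carol, 6)

LEFT JOIN keeps every row from `accounts`; unmatched rows get NULL for `txns`'s columns.
Matching on l.acct_id = r.acct_id. A NULL in a compared column never satisfies the condition.
- l row (acct_id=6): matches 1 r row(s) → 1 output row(s).
- l row (acct_id=9): matches 2 r row(s) → 2 output row(s).
- l row (acct_id=9): matches 2 r row(s) → 2 output row(s).
- l row (acct_id=3): no match → kept, r columns NULL.
- l row (acct_id=7): matches 2 r row(s) → 2 output row(s).
- l row (acct_id=5): no match → kept, r columns NULL.
- l row (acct_id=5): no match → kept, r columns NULL.
- l row (acct_id=2): matches 1 r row(s) → 1 output row(s).
- l row (acct_id=7): matches 2 r row(s) → 2 output row(s).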